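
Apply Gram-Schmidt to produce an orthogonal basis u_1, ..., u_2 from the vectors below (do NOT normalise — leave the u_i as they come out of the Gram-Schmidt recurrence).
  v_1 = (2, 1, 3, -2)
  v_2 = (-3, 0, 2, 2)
Orthogonal basis:
  u_1 = (2, 1, 3, -2)
  u_2 = (-23/9, 2/9, 8/3, 14/9)

Apply the Gram-Schmidt recurrence
  u_1 = v_1
  u_i = v_i − Σ_{j<i} ((v_i · u_j) / (u_j · u_j)) · u_j.

Step by step this gives:
  u_1 = (2, 1, 3, -2)
  u_2 = (-23/9, 2/9, 8/3, 14/9)

Orthogonality check:
  u_2 · u_1 = 0 (should be 0)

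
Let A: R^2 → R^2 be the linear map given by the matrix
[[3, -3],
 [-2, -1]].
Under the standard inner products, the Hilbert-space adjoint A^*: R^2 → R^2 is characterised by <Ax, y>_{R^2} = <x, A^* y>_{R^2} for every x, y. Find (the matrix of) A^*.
A^* = A^T =
[[3, -2],
 [-3, -1]]

For real matrices with standard dot products, the defining identity <Ax, y> = <x, A^* y> gives (Ax)^T y = x^T (A^*) y, i.e. x^T A^T y = x^T (A^*) y. Since this holds for all x, y, we must have A^* = A^T. Therefore
A^* =
[[3, -2],
 [-3, -1]].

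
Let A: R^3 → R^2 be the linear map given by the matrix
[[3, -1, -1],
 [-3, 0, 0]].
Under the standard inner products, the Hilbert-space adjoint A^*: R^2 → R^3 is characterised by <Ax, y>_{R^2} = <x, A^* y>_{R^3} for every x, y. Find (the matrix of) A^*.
A^* = A^T =
[[3, -3],
 [-1, 0],
 [-1, 0]]

For real matrices with standard dot products, the defining identity <Ax, y> = <x, A^* y> gives (Ax)^T y = x^T (A^*) y, i.e. x^T A^T y = x^T (A^*) y. Since this holds for all x, y, we must have A^* = A^T. Therefore
A^* =
[[3, -3],
 [-1, 0],
 [-1, 0]].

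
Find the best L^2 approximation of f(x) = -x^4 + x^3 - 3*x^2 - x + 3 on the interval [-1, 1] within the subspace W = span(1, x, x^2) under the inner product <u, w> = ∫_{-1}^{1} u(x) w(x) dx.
g(x) = -27*x^2/7 - 2*x/5 + 108/35

The best approximation g ∈ W is the orthogonal projection of f onto W. Writing g = a_0 + a_1 x + a_2 x^2, the coefficients solve the normal equations G · a = b where
  G_{ij} = <φ_i, φ_j> and b_i = <f, φ_i>, with φ_0 = 1, φ_1 = x, φ_2 = x^2.
G =
  [2, 0, 2/3]
  [0, 2/3, 0]
  [2/3, 0, 2/5],
b = (18/5, -4/15, 18/35).
Solving gives a_0 = 108/35, a_1 = -2/5, a_2 = -27/7, so
  g(x) = -27*x^2/7 - 2*x/5 + 108/35.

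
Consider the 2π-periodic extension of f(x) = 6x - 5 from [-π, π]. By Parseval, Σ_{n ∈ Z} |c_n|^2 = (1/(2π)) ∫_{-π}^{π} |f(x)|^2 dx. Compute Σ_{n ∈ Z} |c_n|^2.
Σ |c_n|^2 = 12π^2 + 25

Expand and integrate term by term over [-π, π]:
  ∫ (6x)^2 dx = 36·(2π^3/3); ∫ 2·6·(-5)·x dx = 0 (odd integrand); ∫ (-5)^2 dx = 25·2π.
So (1/(2π)) ∫_{-π}^{π} (6x - 5)^2 dx = 36π^2/3 + 25 = 12π^2 + 25.
Parseval ⇒ Σ |c_n|^2 = 12π^2 + 25.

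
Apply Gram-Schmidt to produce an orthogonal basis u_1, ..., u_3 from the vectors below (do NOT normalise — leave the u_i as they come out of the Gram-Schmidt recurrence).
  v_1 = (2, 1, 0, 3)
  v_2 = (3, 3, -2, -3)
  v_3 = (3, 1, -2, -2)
Orthogonal basis:
  u_1 = (2, 1, 0, 3)
  u_2 = (3, 3, -2, -3)
  u_3 = (158/217, -521/434, -18/31, -37/434)

Apply the Gram-Schmidt recurrence
  u_1 = v_1
  u_i = v_i − Σ_{j<i} ((v_i · u_j) / (u_j · u_j)) · u_j.

Step by step this gives:
  u_1 = (2, 1, 0, 3)
  u_2 = (3, 3, -2, -3)
  u_3 = (158/217, -521/434, -18/31, -37/434)

Orthogonality check:
  u_2 · u_1 = 0 (should be 0)
  u_3 · u_1 = 0 (should be 0)
  u_3 · u_2 = 0 (should be 0)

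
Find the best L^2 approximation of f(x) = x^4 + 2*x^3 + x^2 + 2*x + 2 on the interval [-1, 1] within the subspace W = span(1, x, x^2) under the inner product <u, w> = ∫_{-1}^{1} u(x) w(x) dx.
g(x) = 13*x^2/7 + 16*x/5 + 67/35

The best approximation g ∈ W is the orthogonal projection of f onto W. Writing g = a_0 + a_1 x + a_2 x^2, the coefficients solve the normal equations G · a = b where
  G_{ij} = <φ_i, φ_j> and b_i = <f, φ_i>, with φ_0 = 1, φ_1 = x, φ_2 = x^2.
G =
  [2, 0, 2/3]
  [0, 2/3, 0]
  [2/3, 0, 2/5],
b = (76/15, 32/15, 212/105).
Solving gives a_0 = 67/35, a_1 = 16/5, a_2 = 13/7, so
  g(x) = 13*x^2/7 + 16*x/5 + 67/35.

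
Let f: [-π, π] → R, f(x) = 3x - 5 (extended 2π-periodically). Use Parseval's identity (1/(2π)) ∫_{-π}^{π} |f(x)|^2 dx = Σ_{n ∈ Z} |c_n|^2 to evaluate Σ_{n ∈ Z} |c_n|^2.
Σ |c_n|^2 = 3π^2 + 25

Expand and integrate term by term over [-π, π]:
  ∫ (3x)^2 dx = 9·(2π^3/3); ∫ 2·3·(-5)·x dx = 0 (odd integrand); ∫ (-5)^2 dx = 25·2π.
So (1/(2π)) ∫_{-π}^{π} (3x - 5)^2 dx = 9π^2/3 + 25 = 3π^2 + 25.
Parseval ⇒ Σ |c_n|^2 = 3π^2 + 25.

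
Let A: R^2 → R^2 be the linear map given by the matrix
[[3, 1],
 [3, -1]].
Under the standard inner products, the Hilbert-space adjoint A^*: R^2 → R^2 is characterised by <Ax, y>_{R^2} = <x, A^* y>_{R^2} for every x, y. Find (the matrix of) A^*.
A^* = A^T =
[[3, 3],
 [1, -1]]

For real matrices with standard dot products, the defining identity <Ax, y> = <x, A^* y> gives (Ax)^T y = x^T (A^*) y, i.e. x^T A^T y = x^T (A^*) y. Since this holds for all x, y, we must have A^* = A^T. Therefore
A^* =
[[3, 3],
 [1, -1]].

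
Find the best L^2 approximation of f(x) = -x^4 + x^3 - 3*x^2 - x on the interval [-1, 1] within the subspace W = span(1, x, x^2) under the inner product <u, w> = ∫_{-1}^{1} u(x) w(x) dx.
g(x) = -27*x^2/7 - 2*x/5 + 3/35

The best approximation g ∈ W is the orthogonal projection of f onto W. Writing g = a_0 + a_1 x + a_2 x^2, the coefficients solve the normal equations G · a = b where
  G_{ij} = <φ_i, φ_j> and b_i = <f, φ_i>, with φ_0 = 1, φ_1 = x, φ_2 = x^2.
G =
  [2, 0, 2/3]
  [0, 2/3, 0]
  [2/3, 0, 2/5],
b = (-12/5, -4/15, -52/35).
Solving gives a_0 = 3/35, a_1 = -2/5, a_2 = -27/7, so
  g(x) = -27*x^2/7 - 2*x/5 + 3/35.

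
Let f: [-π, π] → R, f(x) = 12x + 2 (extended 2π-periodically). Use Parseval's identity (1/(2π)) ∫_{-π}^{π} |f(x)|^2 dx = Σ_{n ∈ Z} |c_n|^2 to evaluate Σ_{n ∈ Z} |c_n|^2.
Σ |c_n|^2 = 48π^2 + 4

Expand and integrate term by term over [-π, π]:
  ∫ (12x)^2 dx = 144·(2π^3/3); ∫ 2·12·(2)·x dx = 0 (odd integrand); ∫ 2^2 dx = 4·2π.
So (1/(2π)) ∫_{-π}^{π} (12x + 2)^2 dx = 144π^2/3 + 4 = 48π^2 + 4.
Parseval ⇒ Σ |c_n|^2 = 48π^2 + 4.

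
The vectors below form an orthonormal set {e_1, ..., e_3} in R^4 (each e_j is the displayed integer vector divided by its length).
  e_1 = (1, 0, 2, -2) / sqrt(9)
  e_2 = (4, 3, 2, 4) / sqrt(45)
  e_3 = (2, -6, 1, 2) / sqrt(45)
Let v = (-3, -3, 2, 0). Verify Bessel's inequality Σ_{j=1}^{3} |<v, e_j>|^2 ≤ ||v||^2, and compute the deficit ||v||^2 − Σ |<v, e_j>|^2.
Σ |<v, e_j>|^2 = 98/9; ||v||^2 = 22; deficit = 100/9

Write each e_j = u_j / sqrt(<u_j, u_j>) where u_j is the displayed integer vector. Then <v, e_j> = <v, u_j> / sqrt(<u_j, u_j>), so |<v, e_j>|^2 = <v, u_j>^2 / <u_j, u_j>.
Coefficients: <v, e_1> = 1/sqrt(9), <v, e_2> = -17/sqrt(45), <v, e_3> = 14/sqrt(45).
Square and sum: Σ |<v, e_j>|^2 = 98/9.
Compute ||v||^2 = v·v = 22.
Deficit = 22 − 98/9 = 100/9 ≥ 0, confirming Bessel's inequality. (The deficit equals ||v − Σ <v,e_j> e_j||^2, the squared distance from v to span{e_j}.)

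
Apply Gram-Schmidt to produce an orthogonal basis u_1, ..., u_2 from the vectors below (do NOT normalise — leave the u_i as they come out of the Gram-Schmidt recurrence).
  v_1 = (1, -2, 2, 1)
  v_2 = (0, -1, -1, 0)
Orthogonal basis:
  u_1 = (1, -2, 2, 1)
  u_2 = (0, -1, -1, 0)

Apply the Gram-Schmidt recurrence
  u_1 = v_1
  u_i = v_i − Σ_{j<i} ((v_i · u_j) / (u_j · u_j)) · u_j.

Step by step this gives:
  u_1 = (1, -2, 2, 1)
  u_2 = (0, -1, -1, 0)

Orthogonality check:
  u_2 · u_1 = 0 (should be 0)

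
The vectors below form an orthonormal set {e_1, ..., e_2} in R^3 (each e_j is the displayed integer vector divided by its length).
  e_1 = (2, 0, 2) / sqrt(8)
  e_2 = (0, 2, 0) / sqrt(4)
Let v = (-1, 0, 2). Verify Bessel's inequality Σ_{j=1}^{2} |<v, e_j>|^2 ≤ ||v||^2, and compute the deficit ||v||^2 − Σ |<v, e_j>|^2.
Σ |<v, e_j>|^2 = 1/2; ||v||^2 = 5; deficit = 9/2

Write each e_j = u_j / sqrt(<u_j, u_j>) where u_j is the displayed integer vector. Then <v, e_j> = <v, u_j> / sqrt(<u_j, u_j>), so |<v, e_j>|^2 = <v, u_j>^2 / <u_j, u_j>.
Coefficients: <v, e_1> = 2/sqrt(8), <v, e_2> = 0/sqrt(4).
Square and sum: Σ |<v, e_j>|^2 = 1/2.
Compute ||v||^2 = v·v = 5.
Deficit = 5 − 1/2 = 9/2 ≥ 0, confirming Bessel's inequality. (The deficit equals ||v − Σ <v,e_j> e_j||^2, the squared distance from v to span{e_j}.)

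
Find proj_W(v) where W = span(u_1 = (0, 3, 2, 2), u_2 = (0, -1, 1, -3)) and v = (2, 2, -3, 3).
proj_W(v) = (0, 50/69, -130/69, 262/69)

Set up U = [u_1 | ... | u_2] ∈ R^(4×2). The projector onto W = col(U) is P = U (U^T U)^(-1) U^T.
Compute U^T U =
  [17, -7]
  [-7, 11],
and U^T v = (6, -14).
Solve U^T U · c = U^T v for the coefficients: c = (-16/69, -98/69). The projection is proj_W(v) = U c.
Check: (v - proj_W(v)) · u_1 = 0  (should be 0).
Check: (v - proj_W(v)) · u_2 = 0  (should be 0).
Result: proj_W(v) = (0, 50/69, -130/69, 262/69).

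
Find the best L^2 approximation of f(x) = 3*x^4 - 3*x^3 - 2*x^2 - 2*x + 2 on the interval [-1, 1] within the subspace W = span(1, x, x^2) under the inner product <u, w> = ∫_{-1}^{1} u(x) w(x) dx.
g(x) = 4*x^2/7 - 19*x/5 + 61/35

The best approximation g ∈ W is the orthogonal projection of f onto W. Writing g = a_0 + a_1 x + a_2 x^2, the coefficients solve the normal equations G · a = b where
  G_{ij} = <φ_i, φ_j> and b_i = <f, φ_i>, with φ_0 = 1, φ_1 = x, φ_2 = x^2.
G =
  [2, 0, 2/3]
  [0, 2/3, 0]
  [2/3, 0, 2/5],
b = (58/15, -38/15, 146/105).
Solving gives a_0 = 61/35, a_1 = -19/5, a_2 = 4/7, so
  g(x) = 4*x^2/7 - 19*x/5 + 61/35.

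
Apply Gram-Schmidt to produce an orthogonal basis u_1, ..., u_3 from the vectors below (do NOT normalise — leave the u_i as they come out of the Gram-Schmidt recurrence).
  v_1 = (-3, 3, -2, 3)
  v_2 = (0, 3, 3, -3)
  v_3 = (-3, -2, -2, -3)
Orthogonal basis:
  u_1 = (-3, 3, -2, 3)
  u_2 = (-18/31, 111/31, 81/31, -75/31)
  u_3 = (-291/89, -119/89, -159/89, -278/89)

Apply the Gram-Schmidt recurrence
  u_1 = v_1
  u_i = v_i − Σ_{j<i} ((v_i · u_j) / (u_j · u_j)) · u_j.

Step by step this gives:
  u_1 = (-3, 3, -2, 3)
  u_2 = (-18/31, 111/31, 81/31, -75/31)
  u_3 = (-291/89, -119/89, -159/89, -278/89)

Orthogonality check:
  u_2 · u_1 = 0 (should be 0)
  u_3 · u_1 = 0 (should be 0)
  u_3 · u_2 = 0 (should be 0)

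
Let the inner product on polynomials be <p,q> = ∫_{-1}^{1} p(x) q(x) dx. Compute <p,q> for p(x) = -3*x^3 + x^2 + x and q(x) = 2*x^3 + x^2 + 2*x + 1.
<p,q> = -32/35

Expand the product: p(x)·q(x) = -6*x^6 - x^5 - 3*x^4 + 3*x^2 + x.
∫_{-1}^{1} of each monomial x^k gives [2/(k+1) if k even, 0 if k odd]. Integrating term-by-term (or equivalently evaluating the antiderivative F(x) = -6*x^7/7 - x^6/6 - 3*x^5/5 + x^3 + x^2/2 at the endpoints):
  F(1) − F(−1) = -13/105 − (83/105) = -32/35.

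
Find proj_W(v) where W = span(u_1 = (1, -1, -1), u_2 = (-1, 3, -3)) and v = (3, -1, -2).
proj_W(v) = (27/14, -12/7, -33/14)

Set up U = [u_1 | ... | u_2] ∈ R^(3×2). The projector onto W = col(U) is P = U (U^T U)^(-1) U^T.
Compute U^T U =
  [3, -1]
  [-1, 19],
and U^T v = (6, 0).
Solve U^T U · c = U^T v for the coefficients: c = (57/28, 3/28). The projection is proj_W(v) = U c.
Check: (v - proj_W(v)) · u_1 = 0  (should be 0).
Check: (v - proj_W(v)) · u_2 = 0  (should be 0).
Result: proj_W(v) = (27/14, -12/7, -33/14).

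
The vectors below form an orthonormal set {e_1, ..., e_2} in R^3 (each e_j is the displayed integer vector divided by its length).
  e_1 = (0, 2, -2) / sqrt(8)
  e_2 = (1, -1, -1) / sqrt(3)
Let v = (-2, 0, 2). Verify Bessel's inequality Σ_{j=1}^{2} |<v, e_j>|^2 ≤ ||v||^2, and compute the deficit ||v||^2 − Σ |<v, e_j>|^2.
Σ |<v, e_j>|^2 = 22/3; ||v||^2 = 8; deficit = 2/3

Write each e_j = u_j / sqrt(<u_j, u_j>) where u_j is the displayed integer vector. Then <v, e_j> = <v, u_j> / sqrt(<u_j, u_j>), so |<v, e_j>|^2 = <v, u_j>^2 / <u_j, u_j>.
Coefficients: <v, e_1> = -4/sqrt(8), <v, e_2> = -4/sqrt(3).
Square and sum: Σ |<v, e_j>|^2 = 22/3.
Compute ||v||^2 = v·v = 8.
Deficit = 8 − 22/3 = 2/3 ≥ 0, confirming Bessel's inequality. (The deficit equals ||v − Σ <v,e_j> e_j||^2, the squared distance from v to span{e_j}.)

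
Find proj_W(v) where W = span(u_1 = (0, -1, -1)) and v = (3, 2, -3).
proj_W(v) = (0, -1/2, -1/2)

Set up U = [u_1 | ... | u_1] ∈ R^(3×1). The projector onto W = col(U) is P = U (U^T U)^(-1) U^T.
Compute U^T U =
  [2],
and U^T v = (1).
Solve U^T U · c = U^T v for the coefficients: c = (1/2). The projection is proj_W(v) = U c.
Check: (v - proj_W(v)) · u_1 = 0  (should be 0).
Result: proj_W(v) = (0, -1/2, -1/2).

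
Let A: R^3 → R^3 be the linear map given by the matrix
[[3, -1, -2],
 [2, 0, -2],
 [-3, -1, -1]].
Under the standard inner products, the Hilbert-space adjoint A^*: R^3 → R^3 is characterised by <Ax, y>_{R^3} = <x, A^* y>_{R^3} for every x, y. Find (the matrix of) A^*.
A^* = A^T =
[[3, 2, -3],
 [-1, 0, -1],
 [-2, -2, -1]]

For real matrices with standard dot products, the defining identity <Ax, y> = <x, A^* y> gives (Ax)^T y = x^T (A^*) y, i.e. x^T A^T y = x^T (A^*) y. Since this holds for all x, y, we must have A^* = A^T. Therefore
A^* =
[[3, 2, -3],
 [-1, 0, -1],
 [-2, -2, -1]].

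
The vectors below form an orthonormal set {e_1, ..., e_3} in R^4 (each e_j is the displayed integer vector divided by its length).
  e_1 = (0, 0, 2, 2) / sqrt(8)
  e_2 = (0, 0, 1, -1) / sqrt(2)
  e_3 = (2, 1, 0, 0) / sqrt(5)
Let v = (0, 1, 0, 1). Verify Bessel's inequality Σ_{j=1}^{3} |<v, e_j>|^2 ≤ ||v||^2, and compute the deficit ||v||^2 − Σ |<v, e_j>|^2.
Σ |<v, e_j>|^2 = 6/5; ||v||^2 = 2; deficit = 4/5

Write each e_j = u_j / sqrt(<u_j, u_j>) where u_j is the displayed integer vector. Then <v, e_j> = <v, u_j> / sqrt(<u_j, u_j>), so |<v, e_j>|^2 = <v, u_j>^2 / <u_j, u_j>.
Coefficients: <v, e_1> = 2/sqrt(8), <v, e_2> = -1/sqrt(2), <v, e_3> = 1/sqrt(5).
Square and sum: Σ |<v, e_j>|^2 = 6/5.
Compute ||v||^2 = v·v = 2.
Deficit = 2 − 6/5 = 4/5 ≥ 0, confirming Bessel's inequality. (The deficit equals ||v − Σ <v,e_j> e_j||^2, the squared distance from v to span{e_j}.)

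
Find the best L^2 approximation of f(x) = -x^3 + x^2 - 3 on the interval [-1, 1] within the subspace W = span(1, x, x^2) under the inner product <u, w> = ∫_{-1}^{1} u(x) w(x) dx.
g(x) = x^2 - 3*x/5 - 3

The best approximation g ∈ W is the orthogonal projection of f onto W. Writing g = a_0 + a_1 x + a_2 x^2, the coefficients solve the normal equations G · a = b where
  G_{ij} = <φ_i, φ_j> and b_i = <f, φ_i>, with φ_0 = 1, φ_1 = x, φ_2 = x^2.
G =
  [2, 0, 2/3]
  [0, 2/3, 0]
  [2/3, 0, 2/5],
b = (-16/3, -2/5, -8/5).
Solving gives a_0 = -3, a_1 = -3/5, a_2 = 1, so
  g(x) = x^2 - 3*x/5 - 3.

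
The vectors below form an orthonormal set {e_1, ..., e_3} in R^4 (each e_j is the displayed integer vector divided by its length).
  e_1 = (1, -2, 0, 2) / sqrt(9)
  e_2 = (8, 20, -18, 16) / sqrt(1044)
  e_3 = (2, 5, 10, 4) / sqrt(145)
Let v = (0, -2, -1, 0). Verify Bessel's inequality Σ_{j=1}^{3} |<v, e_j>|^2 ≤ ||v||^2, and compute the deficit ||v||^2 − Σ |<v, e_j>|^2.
Σ |<v, e_j>|^2 = 5; ||v||^2 = 5; deficit = 0

Write each e_j = u_j / sqrt(<u_j, u_j>) where u_j is the displayed integer vector. Then <v, e_j> = <v, u_j> / sqrt(<u_j, u_j>), so |<v, e_j>|^2 = <v, u_j>^2 / <u_j, u_j>.
Coefficients: <v, e_1> = 4/sqrt(9), <v, e_2> = -22/sqrt(1044), <v, e_3> = -20/sqrt(145).
Square and sum: Σ |<v, e_j>|^2 = 5.
Compute ||v||^2 = v·v = 5.
Deficit = 5 − 5 = 0 ≥ 0, confirming Bessel's inequality. (The deficit equals ||v − Σ <v,e_j> e_j||^2, the squared distance from v to span{e_j}.)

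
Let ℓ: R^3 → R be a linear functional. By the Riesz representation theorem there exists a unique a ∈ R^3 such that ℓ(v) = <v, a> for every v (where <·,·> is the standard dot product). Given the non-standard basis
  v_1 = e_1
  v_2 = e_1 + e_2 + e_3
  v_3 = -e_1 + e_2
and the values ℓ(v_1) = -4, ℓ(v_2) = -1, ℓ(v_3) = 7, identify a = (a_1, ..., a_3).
a = (-4, 3, 0)

Write a = (a_1, ..., a_3) in the standard basis. For each basis vector v_i, ℓ(v_i) = <v_i, a> is a linear equation in the a_j's. Collect the n equations into a matrix system V a = ℓ, where row i of V is v_i (expressed in the standard basis). Since V is invertible (lower-triangular with 1s on the diagonal, up to permutation), solve by back-substitution:
  V =
[[1, 0, 0],
 [1, 1, 1],
 [-1, 1, 0]]
  V a = (-4, -1, 7)
Solving gives a = (-4, 3, 0).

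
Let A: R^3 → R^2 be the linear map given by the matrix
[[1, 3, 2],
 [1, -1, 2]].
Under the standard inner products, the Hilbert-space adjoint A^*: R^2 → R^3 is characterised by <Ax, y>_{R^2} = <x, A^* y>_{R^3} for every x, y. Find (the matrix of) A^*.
A^* = A^T =
[[1, 1],
 [3, -1],
 [2, 2]]

For real matrices with standard dot products, the defining identity <Ax, y> = <x, A^* y> gives (Ax)^T y = x^T (A^*) y, i.e. x^T A^T y = x^T (A^*) y. Since this holds for all x, y, we must have A^* = A^T. Therefore
A^* =
[[1, 1],
 [3, -1],
 [2, 2]].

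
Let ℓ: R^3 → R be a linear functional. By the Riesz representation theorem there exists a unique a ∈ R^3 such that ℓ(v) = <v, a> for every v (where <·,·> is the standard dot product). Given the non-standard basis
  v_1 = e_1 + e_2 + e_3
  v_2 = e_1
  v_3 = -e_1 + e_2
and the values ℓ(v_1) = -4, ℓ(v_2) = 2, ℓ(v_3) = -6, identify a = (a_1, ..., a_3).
a = (2, -4, -2)

Write a = (a_1, ..., a_3) in the standard basis. For each basis vector v_i, ℓ(v_i) = <v_i, a> is a linear equation in the a_j's. Collect the n equations into a matrix system V a = ℓ, where row i of V is v_i (expressed in the standard basis). Since V is invertible (lower-triangular with 1s on the diagonal, up to permutation), solve by back-substitution:
  V =
[[1, 1, 1],
 [1, 0, 0],
 [-1, 1, 0]]
  V a = (-4, 2, -6)
Solving gives a = (2, -4, -2).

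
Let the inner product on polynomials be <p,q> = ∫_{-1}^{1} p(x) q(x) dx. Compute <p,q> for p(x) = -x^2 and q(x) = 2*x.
<p,q> = 0

Expand the product: p(x)·q(x) = -2*x^3.
∫_{-1}^{1} of each monomial x^k gives [2/(k+1) if k even, 0 if k odd]. Integrating term-by-term (or equivalently evaluating the antiderivative F(x) = -x^4/2 at the endpoints):
  F(1) − F(−1) = -1/2 − (-1/2) = 0.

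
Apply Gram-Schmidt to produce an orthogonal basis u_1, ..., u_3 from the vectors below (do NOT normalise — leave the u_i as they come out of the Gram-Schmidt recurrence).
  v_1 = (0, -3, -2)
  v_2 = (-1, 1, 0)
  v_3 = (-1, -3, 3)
Orthogonal basis:
  u_1 = (0, -3, -2)
  u_2 = (-1, 4/13, -6/13)
  u_3 = (-2, -2, 3)

Apply the Gram-Schmidt recurrence
  u_1 = v_1
  u_i = v_i − Σ_{j<i} ((v_i · u_j) / (u_j · u_j)) · u_j.

Step by step this gives:
  u_1 = (0, -3, -2)
  u_2 = (-1, 4/13, -6/13)
  u_3 = (-2, -2, 3)

Orthogonality check:
  u_2 · u_1 = 0 (should be 0)
  u_3 · u_1 = 0 (should be 0)
  u_3 · u_2 = 0 (should be 0)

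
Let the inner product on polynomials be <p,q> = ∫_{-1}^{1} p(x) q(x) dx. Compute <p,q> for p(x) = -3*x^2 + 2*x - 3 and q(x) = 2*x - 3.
<p,q> = 80/3

Expand the product: p(x)·q(x) = -6*x^3 + 13*x^2 - 12*x + 9.
∫_{-1}^{1} of each monomial x^k gives [2/(k+1) if k even, 0 if k odd]. Integrating term-by-term (or equivalently evaluating the antiderivative F(x) = -3*x^4/2 + 13*x^3/3 - 6*x^2 + 9*x at the endpoints):
  F(1) − F(−1) = 35/6 − (-125/6) = 80/3.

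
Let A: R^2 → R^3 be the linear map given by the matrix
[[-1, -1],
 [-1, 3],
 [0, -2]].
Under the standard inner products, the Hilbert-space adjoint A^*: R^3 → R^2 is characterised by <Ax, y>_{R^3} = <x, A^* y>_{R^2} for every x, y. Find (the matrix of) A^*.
A^* = A^T =
[[-1, -1, 0],
 [-1, 3, -2]]

For real matrices with standard dot products, the defining identity <Ax, y> = <x, A^* y> gives (Ax)^T y = x^T (A^*) y, i.e. x^T A^T y = x^T (A^*) y. Since this holds for all x, y, we must have A^* = A^T. Therefore
A^* =
[[-1, -1, 0],
 [-1, 3, -2]].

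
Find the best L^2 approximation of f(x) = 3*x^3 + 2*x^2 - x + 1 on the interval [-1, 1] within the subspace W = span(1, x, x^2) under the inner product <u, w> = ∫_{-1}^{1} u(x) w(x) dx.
g(x) = 2*x^2 + 4*x/5 + 1

The best approximation g ∈ W is the orthogonal projection of f onto W. Writing g = a_0 + a_1 x + a_2 x^2, the coefficients solve the normal equations G · a = b where
  G_{ij} = <φ_i, φ_j> and b_i = <f, φ_i>, with φ_0 = 1, φ_1 = x, φ_2 = x^2.
G =
  [2, 0, 2/3]
  [0, 2/3, 0]
  [2/3, 0, 2/5],
b = (10/3, 8/15, 22/15).
Solving gives a_0 = 1, a_1 = 4/5, a_2 = 2, so
  g(x) = 2*x^2 + 4*x/5 + 1.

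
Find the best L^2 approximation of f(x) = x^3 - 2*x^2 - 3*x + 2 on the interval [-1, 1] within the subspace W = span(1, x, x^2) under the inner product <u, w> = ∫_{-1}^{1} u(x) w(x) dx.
g(x) = -2*x^2 - 12*x/5 + 2

The best approximation g ∈ W is the orthogonal projection of f onto W. Writing g = a_0 + a_1 x + a_2 x^2, the coefficients solve the normal equations G · a = b where
  G_{ij} = <φ_i, φ_j> and b_i = <f, φ_i>, with φ_0 = 1, φ_1 = x, φ_2 = x^2.
G =
  [2, 0, 2/3]
  [0, 2/3, 0]
  [2/3, 0, 2/5],
b = (8/3, -8/5, 8/15).
Solving gives a_0 = 2, a_1 = -12/5, a_2 = -2, so
  g(x) = -2*x^2 - 12*x/5 + 2.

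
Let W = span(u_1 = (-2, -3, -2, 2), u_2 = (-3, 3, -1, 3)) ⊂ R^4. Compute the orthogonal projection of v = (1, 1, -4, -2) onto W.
proj_W(v) = (147/563, -57/563, 73/563, -147/563)

Set up U = [u_1 | ... | u_2] ∈ R^(4×2). The projector onto W = col(U) is P = U (U^T U)^(-1) U^T.
Compute U^T U =
  [21, 5]
  [5, 28],
and U^T v = (-1, -2).
Solve U^T U · c = U^T v for the coefficients: c = (-18/563, -37/563). The projection is proj_W(v) = U c.
Check: (v - proj_W(v)) · u_1 = 0  (should be 0).
Check: (v - proj_W(v)) · u_2 = 0  (should be 0).
Result: proj_W(v) = (147/563, -57/563, 73/563, -147/563).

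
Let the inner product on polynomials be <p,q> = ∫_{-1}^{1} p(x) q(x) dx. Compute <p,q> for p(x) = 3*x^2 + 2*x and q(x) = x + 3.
<p,q> = 22/3

Expand the product: p(x)·q(x) = 3*x^3 + 11*x^2 + 6*x.
∫_{-1}^{1} of each monomial x^k gives [2/(k+1) if k even, 0 if k odd]. Integrating term-by-term (or equivalently evaluating the antiderivative F(x) = 3*x^4/4 + 11*x^3/3 + 3*x^2 at the endpoints):
  F(1) − F(−1) = 89/12 − (1/12) = 22/3.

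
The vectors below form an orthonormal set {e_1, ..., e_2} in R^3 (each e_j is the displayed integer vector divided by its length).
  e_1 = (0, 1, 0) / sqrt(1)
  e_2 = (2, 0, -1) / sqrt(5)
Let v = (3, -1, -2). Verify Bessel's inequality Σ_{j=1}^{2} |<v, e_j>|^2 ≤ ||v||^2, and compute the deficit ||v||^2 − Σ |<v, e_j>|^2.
Σ |<v, e_j>|^2 = 69/5; ||v||^2 = 14; deficit = 1/5

Write each e_j = u_j / sqrt(<u_j, u_j>) where u_j is the displayed integer vector. Then <v, e_j> = <v, u_j> / sqrt(<u_j, u_j>), so |<v, e_j>|^2 = <v, u_j>^2 / <u_j, u_j>.
Coefficients: <v, e_1> = -1/sqrt(1), <v, e_2> = 8/sqrt(5).
Square and sum: Σ |<v, e_j>|^2 = 69/5.
Compute ||v||^2 = v·v = 14.
Deficit = 14 − 69/5 = 1/5 ≥ 0, confirming Bessel's inequality. (The deficit equals ||v − Σ <v,e_j> e_j||^2, the squared distance from v to span{e_j}.)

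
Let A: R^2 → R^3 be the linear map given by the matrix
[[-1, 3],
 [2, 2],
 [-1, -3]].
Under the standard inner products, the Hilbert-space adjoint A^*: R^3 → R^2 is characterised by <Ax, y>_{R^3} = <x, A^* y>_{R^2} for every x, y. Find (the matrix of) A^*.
A^* = A^T =
[[-1, 2, -1],
 [3, 2, -3]]

For real matrices with standard dot products, the defining identity <Ax, y> = <x, A^* y> gives (Ax)^T y = x^T (A^*) y, i.e. x^T A^T y = x^T (A^*) y. Since this holds for all x, y, we must have A^* = A^T. Therefore
A^* =
[[-1, 2, -1],
 [3, 2, -3]].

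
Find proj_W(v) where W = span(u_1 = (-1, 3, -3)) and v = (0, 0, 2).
proj_W(v) = (6/19, -18/19, 18/19)

Set up U = [u_1 | ... | u_1] ∈ R^(3×1). The projector onto W = col(U) is P = U (U^T U)^(-1) U^T.
Compute U^T U =
  [19],
and U^T v = (-6).
Solve U^T U · c = U^T v for the coefficients: c = (-6/19). The projection is proj_W(v) = U c.
Check: (v - proj_W(v)) · u_1 = 0  (should be 0).
Result: proj_W(v) = (6/19, -18/19, 18/19).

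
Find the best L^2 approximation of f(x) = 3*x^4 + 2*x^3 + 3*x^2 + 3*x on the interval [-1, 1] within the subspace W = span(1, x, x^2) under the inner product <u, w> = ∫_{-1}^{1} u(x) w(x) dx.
g(x) = 39*x^2/7 + 21*x/5 - 9/35

The best approximation g ∈ W is the orthogonal projection of f onto W. Writing g = a_0 + a_1 x + a_2 x^2, the coefficients solve the normal equations G · a = b where
  G_{ij} = <φ_i, φ_j> and b_i = <f, φ_i>, with φ_0 = 1, φ_1 = x, φ_2 = x^2.
G =
  [2, 0, 2/3]
  [0, 2/3, 0]
  [2/3, 0, 2/5],
b = (16/5, 14/5, 72/35).
Solving gives a_0 = -9/35, a_1 = 21/5, a_2 = 39/7, so
  g(x) = 39*x^2/7 + 21*x/5 - 9/35.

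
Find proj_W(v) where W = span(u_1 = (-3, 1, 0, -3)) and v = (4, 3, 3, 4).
proj_W(v) = (63/19, -21/19, 0, 63/19)

Set up U = [u_1 | ... | u_1] ∈ R^(4×1). The projector onto W = col(U) is P = U (U^T U)^(-1) U^T.
Compute U^T U =
  [19],
and U^T v = (-21).
Solve U^T U · c = U^T v for the coefficients: c = (-21/19). The projection is proj_W(v) = U c.
Check: (v - proj_W(v)) · u_1 = 0  (should be 0).
Result: proj_W(v) = (63/19, -21/19, 0, 63/19).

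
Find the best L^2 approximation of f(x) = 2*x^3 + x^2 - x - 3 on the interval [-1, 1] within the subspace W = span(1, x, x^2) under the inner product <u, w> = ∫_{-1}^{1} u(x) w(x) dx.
g(x) = x^2 + x/5 - 3

The best approximation g ∈ W is the orthogonal projection of f onto W. Writing g = a_0 + a_1 x + a_2 x^2, the coefficients solve the normal equations G · a = b where
  G_{ij} = <φ_i, φ_j> and b_i = <f, φ_i>, with φ_0 = 1, φ_1 = x, φ_2 = x^2.
G =
  [2, 0, 2/3]
  [0, 2/3, 0]
  [2/3, 0, 2/5],
b = (-16/3, 2/15, -8/5).
Solving gives a_0 = -3, a_1 = 1/5, a_2 = 1, so
  g(x) = x^2 + x/5 - 3.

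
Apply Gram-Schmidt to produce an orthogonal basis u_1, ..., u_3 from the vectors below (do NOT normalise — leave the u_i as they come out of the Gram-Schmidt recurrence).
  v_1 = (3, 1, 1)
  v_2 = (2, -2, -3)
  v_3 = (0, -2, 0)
Orthogonal basis:
  u_1 = (3, 1, 1)
  u_2 = (19/11, -23/11, -34/11)
  u_3 = (11/93, -121/93, 88/93)

Apply the Gram-Schmidt recurrence
  u_1 = v_1
  u_i = v_i − Σ_{j<i} ((v_i · u_j) / (u_j · u_j)) · u_j.

Step by step this gives:
  u_1 = (3, 1, 1)
  u_2 = (19/11, -23/11, -34/11)
  u_3 = (11/93, -121/93, 88/93)

Orthogonality check:
  u_2 · u_1 = 0 (should be 0)
  u_3 · u_1 = 0 (should be 0)
  u_3 · u_2 = 0 (should be 0)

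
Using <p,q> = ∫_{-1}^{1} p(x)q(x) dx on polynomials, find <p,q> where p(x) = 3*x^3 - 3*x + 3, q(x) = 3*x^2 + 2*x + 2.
<p,q> = 82/5

Expand the product: p(x)·q(x) = 9*x^5 + 6*x^4 - 3*x^3 + 3*x^2 + 6.
∫_{-1}^{1} of each monomial x^k gives [2/(k+1) if k even, 0 if k odd]. Integrating term-by-term (or equivalently evaluating the antiderivative F(x) = 3*x^6/2 + 6*x^5/5 - 3*x^4/4 + x^3 + 6*x at the endpoints):
  F(1) − F(−1) = 179/20 − (-149/20) = 82/5.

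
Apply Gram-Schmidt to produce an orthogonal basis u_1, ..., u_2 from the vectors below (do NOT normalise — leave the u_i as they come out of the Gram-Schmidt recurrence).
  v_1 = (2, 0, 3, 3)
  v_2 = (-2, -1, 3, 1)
Orthogonal basis:
  u_1 = (2, 0, 3, 3)
  u_2 = (-30/11, -1, 21/11, -1/11)

Apply the Gram-Schmidt recurrence
  u_1 = v_1
  u_i = v_i − Σ_{j<i} ((v_i · u_j) / (u_j · u_j)) · u_j.

Step by step this gives:
  u_1 = (2, 0, 3, 3)
  u_2 = (-30/11, -1, 21/11, -1/11)

Orthogonality check:
  u_2 · u_1 = 0 (should be 0)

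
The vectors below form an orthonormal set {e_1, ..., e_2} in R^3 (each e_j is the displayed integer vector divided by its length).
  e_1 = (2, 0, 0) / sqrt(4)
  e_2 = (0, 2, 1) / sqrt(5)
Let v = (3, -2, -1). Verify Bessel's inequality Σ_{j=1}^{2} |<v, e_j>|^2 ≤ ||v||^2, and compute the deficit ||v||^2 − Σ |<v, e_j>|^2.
Σ |<v, e_j>|^2 = 14; ||v||^2 = 14; deficit = 0

Write each e_j = u_j / sqrt(<u_j, u_j>) where u_j is the displayed integer vector. Then <v, e_j> = <v, u_j> / sqrt(<u_j, u_j>), so |<v, e_j>|^2 = <v, u_j>^2 / <u_j, u_j>.
Coefficients: <v, e_1> = 6/sqrt(4), <v, e_2> = -5/sqrt(5).
Square and sum: Σ |<v, e_j>|^2 = 14.
Compute ||v||^2 = v·v = 14.
Deficit = 14 − 14 = 0 ≥ 0, confirming Bessel's inequality. (The deficit equals ||v − Σ <v,e_j> e_j||^2, the squared distance from v to span{e_j}.)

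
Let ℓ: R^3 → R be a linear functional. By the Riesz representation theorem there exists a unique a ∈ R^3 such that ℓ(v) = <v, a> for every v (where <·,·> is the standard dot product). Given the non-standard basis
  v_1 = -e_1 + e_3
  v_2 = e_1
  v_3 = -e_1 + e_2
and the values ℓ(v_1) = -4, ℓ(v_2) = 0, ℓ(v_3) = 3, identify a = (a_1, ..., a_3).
a = (0, 3, -4)

Write a = (a_1, ..., a_3) in the standard basis. For each basis vector v_i, ℓ(v_i) = <v_i, a> is a linear equation in the a_j's. Collect the n equations into a matrix system V a = ℓ, where row i of V is v_i (expressed in the standard basis). Since V is invertible (lower-triangular with 1s on the diagonal, up to permutation), solve by back-substitution:
  V =
[[-1, 0, 1],
 [1, 0, 0],
 [-1, 1, 0]]
  V a = (-4, 0, 3)
Solving gives a = (0, 3, -4).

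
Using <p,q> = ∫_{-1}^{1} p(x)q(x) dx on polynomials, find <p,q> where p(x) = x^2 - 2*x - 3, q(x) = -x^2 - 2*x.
<p,q> = 64/15

Expand the product: p(x)·q(x) = -x^4 + 7*x^2 + 6*x.
∫_{-1}^{1} of each monomial x^k gives [2/(k+1) if k even, 0 if k odd]. Integrating term-by-term (or equivalently evaluating the antiderivative F(x) = -x^5/5 + 7*x^3/3 + 3*x^2 at the endpoints):
  F(1) − F(−1) = 77/15 − (13/15) = 64/15.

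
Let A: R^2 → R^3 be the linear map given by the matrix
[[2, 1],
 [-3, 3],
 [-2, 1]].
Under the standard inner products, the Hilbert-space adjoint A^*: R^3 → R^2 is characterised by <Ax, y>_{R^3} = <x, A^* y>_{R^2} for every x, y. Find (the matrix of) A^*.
A^* = A^T =
[[2, -3, -2],
 [1, 3, 1]]

For real matrices with standard dot products, the defining identity <Ax, y> = <x, A^* y> gives (Ax)^T y = x^T (A^*) y, i.e. x^T A^T y = x^T (A^*) y. Since this holds for all x, y, we must have A^* = A^T. Therefore
A^* =
[[2, -3, -2],
 [1, 3, 1]].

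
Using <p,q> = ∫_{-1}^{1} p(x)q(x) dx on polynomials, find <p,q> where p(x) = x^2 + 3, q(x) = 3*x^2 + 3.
<p,q> = 136/5

Expand the product: p(x)·q(x) = 3*x^4 + 12*x^2 + 9.
∫_{-1}^{1} of each monomial x^k gives [2/(k+1) if k even, 0 if k odd]. Integrating term-by-term (or equivalently evaluating the antiderivative F(x) = 3*x^5/5 + 4*x^3 + 9*x at the endpoints):
  F(1) − F(−1) = 68/5 − (-68/5) = 136/5.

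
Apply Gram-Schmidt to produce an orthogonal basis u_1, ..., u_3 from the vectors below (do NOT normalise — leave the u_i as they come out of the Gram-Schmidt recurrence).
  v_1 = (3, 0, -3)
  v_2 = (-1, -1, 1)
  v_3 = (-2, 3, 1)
Orthogonal basis:
  u_1 = (3, 0, -3)
  u_2 = (0, -1, 0)
  u_3 = (-1/2, 0, -1/2)

Apply the Gram-Schmidt recurrence
  u_1 = v_1
  u_i = v_i − Σ_{j<i} ((v_i · u_j) / (u_j · u_j)) · u_j.

Step by step this gives:
  u_1 = (3, 0, -3)
  u_2 = (0, -1, 0)
  u_3 = (-1/2, 0, -1/2)

Orthogonality check:
  u_2 · u_1 = 0 (should be 0)
  u_3 · u_1 = 0 (should be 0)
  u_3 · u_2 = 0 (should be 0)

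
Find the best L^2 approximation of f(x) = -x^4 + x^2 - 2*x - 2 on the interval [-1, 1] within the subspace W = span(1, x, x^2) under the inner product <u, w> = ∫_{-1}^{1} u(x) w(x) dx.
g(x) = x^2/7 - 2*x - 67/35

The best approximation g ∈ W is the orthogonal projection of f onto W. Writing g = a_0 + a_1 x + a_2 x^2, the coefficients solve the normal equations G · a = b where
  G_{ij} = <φ_i, φ_j> and b_i = <f, φ_i>, with φ_0 = 1, φ_1 = x, φ_2 = x^2.
G =
  [2, 0, 2/3]
  [0, 2/3, 0]
  [2/3, 0, 2/5],
b = (-56/15, -4/3, -128/105).
Solving gives a_0 = -67/35, a_1 = -2, a_2 = 1/7, so
  g(x) = x^2/7 - 2*x - 67/35.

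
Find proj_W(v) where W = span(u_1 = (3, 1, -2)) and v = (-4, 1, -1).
proj_W(v) = (-27/14, -9/14, 9/7)

Set up U = [u_1 | ... | u_1] ∈ R^(3×1). The projector onto W = col(U) is P = U (U^T U)^(-1) U^T.
Compute U^T U =
  [14],
and U^T v = (-9).
Solve U^T U · c = U^T v for the coefficients: c = (-9/14). The projection is proj_W(v) = U c.
Check: (v - proj_W(v)) · u_1 = 0  (should be 0).
Result: proj_W(v) = (-27/14, -9/14, 9/7).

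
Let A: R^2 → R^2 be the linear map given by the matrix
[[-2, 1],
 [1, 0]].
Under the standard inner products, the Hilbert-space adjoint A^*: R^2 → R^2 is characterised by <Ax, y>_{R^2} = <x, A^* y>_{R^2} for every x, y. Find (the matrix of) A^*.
A^* = A^T =
[[-2, 1],
 [1, 0]]

For real matrices with standard dot products, the defining identity <Ax, y> = <x, A^* y> gives (Ax)^T y = x^T (A^*) y, i.e. x^T A^T y = x^T (A^*) y. Since this holds for all x, y, we must have A^* = A^T. Therefore
A^* =
[[-2, 1],
 [1, 0]].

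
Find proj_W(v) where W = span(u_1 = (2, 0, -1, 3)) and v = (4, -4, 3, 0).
proj_W(v) = (5/7, 0, -5/14, 15/14)

Set up U = [u_1 | ... | u_1] ∈ R^(4×1). The projector onto W = col(U) is P = U (U^T U)^(-1) U^T.
Compute U^T U =
  [14],
and U^T v = (5).
Solve U^T U · c = U^T v for the coefficients: c = (5/14). The projection is proj_W(v) = U c.
Check: (v - proj_W(v)) · u_1 = 0  (should be 0).
Result: proj_W(v) = (5/7, 0, -5/14, 15/14).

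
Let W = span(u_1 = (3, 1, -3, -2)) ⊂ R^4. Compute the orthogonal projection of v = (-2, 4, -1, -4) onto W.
proj_W(v) = (27/23, 9/23, -27/23, -18/23)

Set up U = [u_1 | ... | u_1] ∈ R^(4×1). The projector onto W = col(U) is P = U (U^T U)^(-1) U^T.
Compute U^T U =
  [23],
and U^T v = (9).
Solve U^T U · c = U^T v for the coefficients: c = (9/23). The projection is proj_W(v) = U c.
Check: (v - proj_W(v)) · u_1 = 0  (should be 0).
Result: proj_W(v) = (27/23, 9/23, -27/23, -18/23).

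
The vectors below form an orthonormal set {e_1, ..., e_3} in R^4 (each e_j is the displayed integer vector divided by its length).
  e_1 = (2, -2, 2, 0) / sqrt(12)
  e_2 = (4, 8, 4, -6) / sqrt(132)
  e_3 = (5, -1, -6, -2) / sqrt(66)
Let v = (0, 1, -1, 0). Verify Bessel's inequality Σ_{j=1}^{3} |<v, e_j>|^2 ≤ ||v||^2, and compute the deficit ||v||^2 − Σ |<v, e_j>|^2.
Σ |<v, e_j>|^2 = 11/6; ||v||^2 = 2; deficit = 1/6

Write each e_j = u_j / sqrt(<u_j, u_j>) where u_j is the displayed integer vector. Then <v, e_j> = <v, u_j> / sqrt(<u_j, u_j>), so |<v, e_j>|^2 = <v, u_j>^2 / <u_j, u_j>.
Coefficients: <v, e_1> = -4/sqrt(12), <v, e_2> = 4/sqrt(132), <v, e_3> = 5/sqrt(66).
Square and sum: Σ |<v, e_j>|^2 = 11/6.
Compute ||v||^2 = v·v = 2.
Deficit = 2 − 11/6 = 1/6 ≥ 0, confirming Bessel's inequality. (The deficit equals ||v − Σ <v,e_j> e_j||^2, the squared distance from v to span{e_j}.)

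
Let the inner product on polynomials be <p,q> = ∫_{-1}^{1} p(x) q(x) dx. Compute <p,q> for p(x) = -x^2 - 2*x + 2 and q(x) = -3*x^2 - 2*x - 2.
<p,q> = -34/5

Expand the product: p(x)·q(x) = 3*x^4 + 8*x^3 - 4.
∫_{-1}^{1} of each monomial x^k gives [2/(k+1) if k even, 0 if k odd]. Integrating term-by-term (or equivalently evaluating the antiderivative F(x) = 3*x^5/5 + 2*x^4 - 4*x at the endpoints):
  F(1) − F(−1) = -7/5 − (27/5) = -34/5.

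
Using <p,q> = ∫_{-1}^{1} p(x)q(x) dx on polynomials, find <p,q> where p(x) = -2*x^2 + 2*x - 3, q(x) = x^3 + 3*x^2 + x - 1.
<p,q> = 16/15

Expand the product: p(x)·q(x) = -2*x^5 - 4*x^4 + x^3 - 5*x^2 - 5*x + 3.
∫_{-1}^{1} of each monomial x^k gives [2/(k+1) if k even, 0 if k odd]. Integrating term-by-term (or equivalently evaluating the antiderivative F(x) = -x^6/3 - 4*x^5/5 + x^4/4 - 5*x^3/3 - 5*x^2/2 + 3*x at the endpoints):
  F(1) − F(−1) = -41/20 − (-187/60) = 16/15.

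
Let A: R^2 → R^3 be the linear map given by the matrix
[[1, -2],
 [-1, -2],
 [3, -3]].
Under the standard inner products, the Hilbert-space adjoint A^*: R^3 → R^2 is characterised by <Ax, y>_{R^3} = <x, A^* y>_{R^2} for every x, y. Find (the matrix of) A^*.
A^* = A^T =
[[1, -1, 3],
 [-2, -2, -3]]

For real matrices with standard dot products, the defining identity <Ax, y> = <x, A^* y> gives (Ax)^T y = x^T (A^*) y, i.e. x^T A^T y = x^T (A^*) y. Since this holds for all x, y, we must have A^* = A^T. Therefore
A^* =
[[1, -1, 3],
 [-2, -2, -3]].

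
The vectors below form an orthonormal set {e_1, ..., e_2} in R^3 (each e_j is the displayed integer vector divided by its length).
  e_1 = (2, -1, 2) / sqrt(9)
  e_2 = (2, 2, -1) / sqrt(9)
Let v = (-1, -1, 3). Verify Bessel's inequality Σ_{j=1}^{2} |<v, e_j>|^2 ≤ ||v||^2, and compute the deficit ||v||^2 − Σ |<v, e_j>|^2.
Σ |<v, e_j>|^2 = 74/9; ||v||^2 = 11; deficit = 25/9

Write each e_j = u_j / sqrt(<u_j, u_j>) where u_j is the displayed integer vector. Then <v, e_j> = <v, u_j> / sqrt(<u_j, u_j>), so |<v, e_j>|^2 = <v, u_j>^2 / <u_j, u_j>.
Coefficients: <v, e_1> = 5/sqrt(9), <v, e_2> = -7/sqrt(9).
Square and sum: Σ |<v, e_j>|^2 = 74/9.
Compute ||v||^2 = v·v = 11.
Deficit = 11 − 74/9 = 25/9 ≥ 0, confirming Bessel's inequality. (The deficit equals ||v − Σ <v,e_j> e_j||^2, the squared distance from v to span{e_j}.)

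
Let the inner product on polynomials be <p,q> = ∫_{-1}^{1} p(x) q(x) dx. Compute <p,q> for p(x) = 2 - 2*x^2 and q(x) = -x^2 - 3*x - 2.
<p,q> = -88/15

Expand the product: p(x)·q(x) = 2*x^4 + 6*x^3 + 2*x^2 - 6*x - 4.
∫_{-1}^{1} of each monomial x^k gives [2/(k+1) if k even, 0 if k odd]. Integrating term-by-term (or equivalently evaluating the antiderivative F(x) = 2*x^5/5 + 3*x^4/2 + 2*x^3/3 - 3*x^2 - 4*x at the endpoints):
  F(1) − F(−1) = -133/30 − (43/30) = -88/15.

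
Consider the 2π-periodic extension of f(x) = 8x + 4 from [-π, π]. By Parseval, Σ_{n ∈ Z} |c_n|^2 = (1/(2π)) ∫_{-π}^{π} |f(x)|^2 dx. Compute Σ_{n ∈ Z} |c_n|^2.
Σ |c_n|^2 = 64π^2/3 + 16

Expand and integrate term by term over [-π, π]:
  ∫ (8x)^2 dx = 64·(2π^3/3); ∫ 2·8·(4)·x dx = 0 (odd integrand); ∫ 4^2 dx = 16·2π.
So (1/(2π)) ∫_{-π}^{π} (8x + 4)^2 dx = 64π^2/3 + 16 = 64π^2/3 + 16.
Parseval ⇒ Σ |c_n|^2 = 64π^2/3 + 16.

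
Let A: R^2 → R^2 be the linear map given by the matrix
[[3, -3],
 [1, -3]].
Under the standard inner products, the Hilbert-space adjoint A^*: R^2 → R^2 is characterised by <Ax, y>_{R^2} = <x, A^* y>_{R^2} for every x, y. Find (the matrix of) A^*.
A^* = A^T =
[[3, 1],
 [-3, -3]]

For real matrices with standard dot products, the defining identity <Ax, y> = <x, A^* y> gives (Ax)^T y = x^T (A^*) y, i.e. x^T A^T y = x^T (A^*) y. Since this holds for all x, y, we must have A^* = A^T. Therefore
A^* =
[[3, 1],
 [-3, -3]].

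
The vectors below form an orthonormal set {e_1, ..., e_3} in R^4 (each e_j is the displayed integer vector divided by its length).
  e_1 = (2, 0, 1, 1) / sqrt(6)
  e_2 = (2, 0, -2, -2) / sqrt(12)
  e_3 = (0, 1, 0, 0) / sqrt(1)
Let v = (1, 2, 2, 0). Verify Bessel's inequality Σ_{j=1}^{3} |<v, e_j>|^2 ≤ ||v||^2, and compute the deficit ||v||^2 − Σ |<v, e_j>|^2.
Σ |<v, e_j>|^2 = 7; ||v||^2 = 9; deficit = 2

Write each e_j = u_j / sqrt(<u_j, u_j>) where u_j is the displayed integer vector. Then <v, e_j> = <v, u_j> / sqrt(<u_j, u_j>), so |<v, e_j>|^2 = <v, u_j>^2 / <u_j, u_j>.
Coefficients: <v, e_1> = 4/sqrt(6), <v, e_2> = -2/sqrt(12), <v, e_3> = 2/sqrt(1).
Square and sum: Σ |<v, e_j>|^2 = 7.
Compute ||v||^2 = v·v = 9.
Deficit = 9 − 7 = 2 ≥ 0, confirming Bessel's inequality. (The deficit equals ||v − Σ <v,e_j> e_j||^2, the squared distance from v to span{e_j}.)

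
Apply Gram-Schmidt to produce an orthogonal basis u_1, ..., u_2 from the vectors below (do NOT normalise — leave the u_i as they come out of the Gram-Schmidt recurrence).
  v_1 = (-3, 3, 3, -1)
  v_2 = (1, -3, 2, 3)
Orthogonal basis:
  u_1 = (-3, 3, 3, -1)
  u_2 = (1/28, -57/28, 83/28, 75/28)

Apply the Gram-Schmidt recurrence
  u_1 = v_1
  u_i = v_i − Σ_{j<i} ((v_i · u_j) / (u_j · u_j)) · u_j.

Step by step this gives:
  u_1 = (-3, 3, 3, -1)
  u_2 = (1/28, -57/28, 83/28, 75/28)

Orthogonality check:
  u_2 · u_1 = 0 (should be 0)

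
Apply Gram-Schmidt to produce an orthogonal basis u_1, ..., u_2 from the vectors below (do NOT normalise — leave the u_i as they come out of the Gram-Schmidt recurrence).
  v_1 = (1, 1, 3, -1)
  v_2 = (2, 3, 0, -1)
Orthogonal basis:
  u_1 = (1, 1, 3, -1)
  u_2 = (3/2, 5/2, -3/2, -1/2)

Apply the Gram-Schmidt recurrence
  u_1 = v_1
  u_i = v_i − Σ_{j<i} ((v_i · u_j) / (u_j · u_j)) · u_j.

Step by step this gives:
  u_1 = (1, 1, 3, -1)
  u_2 = (3/2, 5/2, -3/2, -1/2)

Orthogonality check:
  u_2 · u_1 = 0 (should be 0)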